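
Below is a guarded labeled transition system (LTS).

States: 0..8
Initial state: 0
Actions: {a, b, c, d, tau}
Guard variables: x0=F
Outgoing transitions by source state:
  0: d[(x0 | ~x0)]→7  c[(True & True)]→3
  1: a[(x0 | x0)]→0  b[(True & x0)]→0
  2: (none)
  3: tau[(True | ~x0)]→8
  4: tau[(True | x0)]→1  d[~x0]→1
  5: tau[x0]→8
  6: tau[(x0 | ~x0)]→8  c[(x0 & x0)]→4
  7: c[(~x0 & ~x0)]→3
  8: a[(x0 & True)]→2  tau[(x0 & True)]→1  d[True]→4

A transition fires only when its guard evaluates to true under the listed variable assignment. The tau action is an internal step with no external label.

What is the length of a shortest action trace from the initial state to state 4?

Breadth-first toward 4:
  Layer 0: {0}
  Layer 1: {3,7}
  Layer 2: {8}
  Layer 3: {4}
first hit 4 at d=3 via c·tau·d

Answer: 3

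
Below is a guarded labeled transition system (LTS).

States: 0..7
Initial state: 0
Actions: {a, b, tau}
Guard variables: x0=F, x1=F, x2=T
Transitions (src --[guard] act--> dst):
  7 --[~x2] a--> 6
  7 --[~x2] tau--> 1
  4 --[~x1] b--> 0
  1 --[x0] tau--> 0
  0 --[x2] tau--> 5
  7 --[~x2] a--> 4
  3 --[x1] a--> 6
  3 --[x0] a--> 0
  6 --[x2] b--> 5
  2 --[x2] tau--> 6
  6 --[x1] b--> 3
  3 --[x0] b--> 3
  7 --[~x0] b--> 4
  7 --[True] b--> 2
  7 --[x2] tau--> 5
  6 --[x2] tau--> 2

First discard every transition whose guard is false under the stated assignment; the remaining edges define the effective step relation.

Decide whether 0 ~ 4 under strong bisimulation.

Answer: NOT BISIMILAR

Analysis:
Bisimulation quotient by refinement:
  π0 = {{0,1,2,3,4,5,6,7}}
  π1 = {{0,2},{1,3,5},{4},{6,7}}
  π2 = {{0},{1,3,5},{2},{4},{6},{7}}
6 equivalence class(es) (converged in 3)
[0]={0}  [4]={4}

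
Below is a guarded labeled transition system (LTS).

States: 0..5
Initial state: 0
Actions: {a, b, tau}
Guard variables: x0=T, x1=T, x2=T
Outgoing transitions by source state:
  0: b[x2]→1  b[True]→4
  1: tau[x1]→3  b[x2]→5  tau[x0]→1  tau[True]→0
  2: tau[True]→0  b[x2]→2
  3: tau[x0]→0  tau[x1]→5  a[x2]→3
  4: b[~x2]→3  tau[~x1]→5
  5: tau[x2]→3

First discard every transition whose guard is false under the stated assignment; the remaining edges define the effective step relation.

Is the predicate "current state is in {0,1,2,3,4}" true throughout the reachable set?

Answer: INVARIANT VIOLATED at state 5

Trace:
Allowed set {0,1,2,3,4}
Reachable = {0,1,3,4,5}
  0: safe
  1: safe
  3: safe
  4: safe
  5: VIOLATES
witness against invariant: b·b → 5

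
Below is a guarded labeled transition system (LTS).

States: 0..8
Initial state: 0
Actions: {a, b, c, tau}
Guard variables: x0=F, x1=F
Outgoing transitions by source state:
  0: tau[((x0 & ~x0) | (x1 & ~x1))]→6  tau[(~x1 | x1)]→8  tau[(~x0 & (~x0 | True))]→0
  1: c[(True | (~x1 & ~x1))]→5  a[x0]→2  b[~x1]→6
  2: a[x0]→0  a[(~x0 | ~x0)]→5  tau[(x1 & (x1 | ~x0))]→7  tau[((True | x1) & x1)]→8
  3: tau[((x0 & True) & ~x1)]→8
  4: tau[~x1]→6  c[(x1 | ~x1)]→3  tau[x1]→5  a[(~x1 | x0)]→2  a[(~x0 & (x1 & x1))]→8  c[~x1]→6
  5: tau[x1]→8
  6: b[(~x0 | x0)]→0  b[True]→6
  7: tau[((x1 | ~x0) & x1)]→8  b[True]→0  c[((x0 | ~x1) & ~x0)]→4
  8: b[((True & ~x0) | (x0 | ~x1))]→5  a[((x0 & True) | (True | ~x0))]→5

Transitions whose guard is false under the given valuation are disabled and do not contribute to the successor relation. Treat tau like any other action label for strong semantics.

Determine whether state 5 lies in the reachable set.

15 transition(s) survive guard evaluation.
depth 0: {0}
depth 1: {8}  total {0,8}
depth 2: {5}  total {0,5,8}
Reachable = {0,5,8}
witness 5: tau·b

Answer: REACHABLE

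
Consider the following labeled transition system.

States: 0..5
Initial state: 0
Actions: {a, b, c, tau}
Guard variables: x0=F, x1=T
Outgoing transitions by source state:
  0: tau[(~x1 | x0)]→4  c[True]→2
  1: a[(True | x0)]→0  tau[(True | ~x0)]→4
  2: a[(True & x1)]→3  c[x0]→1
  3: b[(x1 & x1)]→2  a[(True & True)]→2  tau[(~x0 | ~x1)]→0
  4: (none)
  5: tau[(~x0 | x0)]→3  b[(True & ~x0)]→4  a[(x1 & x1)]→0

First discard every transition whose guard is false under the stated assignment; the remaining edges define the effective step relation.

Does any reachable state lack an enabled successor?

Answer: DEADLOCK-FREE

Trace:
Reach set: {0,2,3}
  0: c→2  [1 exit(s)]
  2: a→3  [1 exit(s)]
  3: a→2  b→2  tau→0  [3 exit(s)]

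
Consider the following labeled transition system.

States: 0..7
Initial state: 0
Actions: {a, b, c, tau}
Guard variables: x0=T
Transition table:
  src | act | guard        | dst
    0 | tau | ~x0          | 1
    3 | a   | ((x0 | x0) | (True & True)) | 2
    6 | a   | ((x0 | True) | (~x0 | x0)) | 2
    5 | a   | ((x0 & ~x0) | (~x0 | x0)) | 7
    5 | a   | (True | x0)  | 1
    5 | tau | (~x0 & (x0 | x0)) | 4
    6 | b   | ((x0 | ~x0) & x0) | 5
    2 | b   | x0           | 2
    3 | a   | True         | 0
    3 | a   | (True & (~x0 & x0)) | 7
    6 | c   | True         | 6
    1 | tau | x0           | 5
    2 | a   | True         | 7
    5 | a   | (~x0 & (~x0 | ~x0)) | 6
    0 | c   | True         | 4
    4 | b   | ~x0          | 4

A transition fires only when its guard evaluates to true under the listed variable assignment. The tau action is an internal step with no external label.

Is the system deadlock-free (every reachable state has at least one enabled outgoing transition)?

R = {0,4}
  0: c→4  [deg 1]
  4: ∅  [no exit]
witness 4: c

Answer: DEADLOCK at state 4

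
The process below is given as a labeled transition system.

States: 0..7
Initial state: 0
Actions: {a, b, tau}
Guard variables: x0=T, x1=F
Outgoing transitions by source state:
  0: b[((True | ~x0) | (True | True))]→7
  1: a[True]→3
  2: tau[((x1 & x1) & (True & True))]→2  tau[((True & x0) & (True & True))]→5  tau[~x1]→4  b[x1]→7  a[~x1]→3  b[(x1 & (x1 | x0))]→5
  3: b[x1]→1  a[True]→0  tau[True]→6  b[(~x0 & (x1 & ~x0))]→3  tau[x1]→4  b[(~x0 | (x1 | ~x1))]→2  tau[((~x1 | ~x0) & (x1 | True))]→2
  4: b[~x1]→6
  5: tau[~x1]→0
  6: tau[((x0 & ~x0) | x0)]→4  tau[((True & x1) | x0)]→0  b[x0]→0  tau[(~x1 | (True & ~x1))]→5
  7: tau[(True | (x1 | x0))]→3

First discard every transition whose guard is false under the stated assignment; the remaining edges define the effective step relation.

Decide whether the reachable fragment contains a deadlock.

Reachable = {0,2,3,4,5,6,7}
  0: b→7  [1 out]
  2: a→3  tau→4  tau→5  [3 out]
  3: a→0  b→2  tau→2  tau→6  [4 out]
  4: b→6  [1 out]
  5: tau→0  [1 out]
  6: b→0  tau→0  tau→4  tau→5  [4 out]
  7: tau→3  [1 out]

Answer: DEADLOCK-FREE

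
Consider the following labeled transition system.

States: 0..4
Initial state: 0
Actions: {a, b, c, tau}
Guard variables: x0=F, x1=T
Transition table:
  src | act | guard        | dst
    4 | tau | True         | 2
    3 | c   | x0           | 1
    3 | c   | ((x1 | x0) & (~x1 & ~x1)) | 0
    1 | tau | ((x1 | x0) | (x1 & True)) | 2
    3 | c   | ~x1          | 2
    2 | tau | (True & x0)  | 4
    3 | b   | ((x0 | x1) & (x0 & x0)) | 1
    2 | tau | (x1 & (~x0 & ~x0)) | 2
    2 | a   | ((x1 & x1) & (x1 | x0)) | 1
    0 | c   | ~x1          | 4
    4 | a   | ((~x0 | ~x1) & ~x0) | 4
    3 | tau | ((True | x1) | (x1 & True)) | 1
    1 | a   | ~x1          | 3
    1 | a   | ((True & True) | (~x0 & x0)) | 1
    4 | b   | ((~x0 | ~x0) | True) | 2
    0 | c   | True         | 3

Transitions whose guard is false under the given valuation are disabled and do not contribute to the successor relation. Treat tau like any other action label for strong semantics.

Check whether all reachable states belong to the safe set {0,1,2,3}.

Safe = {0,1,2,3}
Reach set: {0,1,2,3}
  0: ok
  1: ok
  2: ok
  3: ok

Answer: INVARIANT HOLDS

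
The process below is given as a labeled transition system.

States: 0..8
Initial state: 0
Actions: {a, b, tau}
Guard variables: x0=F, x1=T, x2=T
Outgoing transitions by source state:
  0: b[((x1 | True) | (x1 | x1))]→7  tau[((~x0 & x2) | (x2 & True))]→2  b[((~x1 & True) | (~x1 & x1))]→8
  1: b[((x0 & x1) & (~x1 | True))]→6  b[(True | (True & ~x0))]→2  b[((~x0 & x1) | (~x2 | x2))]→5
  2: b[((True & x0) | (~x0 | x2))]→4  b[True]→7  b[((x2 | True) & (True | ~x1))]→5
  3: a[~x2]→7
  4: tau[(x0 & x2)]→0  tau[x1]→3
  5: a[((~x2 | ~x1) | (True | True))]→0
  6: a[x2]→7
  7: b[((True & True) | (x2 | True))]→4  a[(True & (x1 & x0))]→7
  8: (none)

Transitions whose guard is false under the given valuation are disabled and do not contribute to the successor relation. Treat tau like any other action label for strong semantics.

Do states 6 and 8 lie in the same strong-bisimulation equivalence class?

Refine partition for ~:
  round 0: {{0,1,2,3,4,5,6,7,8}}
  round 1: {{0},{1,2,7},{3,8},{4},{5,6}}
  round 2: {{0},{1},{2},{3,8},{4},{5},{6},{7}}
stable after 3 split(s): 8 block(s)
class of 6: {6}; class of 8: {3,8}

Answer: NOT BISIMILAR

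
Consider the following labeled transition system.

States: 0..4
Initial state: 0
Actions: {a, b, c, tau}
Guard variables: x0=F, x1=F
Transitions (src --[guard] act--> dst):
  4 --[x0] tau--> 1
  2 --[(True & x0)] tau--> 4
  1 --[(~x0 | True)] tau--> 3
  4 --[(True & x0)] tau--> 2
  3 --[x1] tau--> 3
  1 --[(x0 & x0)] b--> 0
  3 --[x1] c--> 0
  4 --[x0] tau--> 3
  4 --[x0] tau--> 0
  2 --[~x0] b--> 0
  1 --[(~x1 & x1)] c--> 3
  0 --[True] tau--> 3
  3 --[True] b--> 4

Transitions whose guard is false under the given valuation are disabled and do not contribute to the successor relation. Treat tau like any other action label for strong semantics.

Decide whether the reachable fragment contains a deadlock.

Answer: DEADLOCK at state 4

Working:
R = {0,3,4}
  0: tau→3  [1 out]
  3: b→4  [1 out]
  4: ∅  [deadlock]
Path to 4: tau·b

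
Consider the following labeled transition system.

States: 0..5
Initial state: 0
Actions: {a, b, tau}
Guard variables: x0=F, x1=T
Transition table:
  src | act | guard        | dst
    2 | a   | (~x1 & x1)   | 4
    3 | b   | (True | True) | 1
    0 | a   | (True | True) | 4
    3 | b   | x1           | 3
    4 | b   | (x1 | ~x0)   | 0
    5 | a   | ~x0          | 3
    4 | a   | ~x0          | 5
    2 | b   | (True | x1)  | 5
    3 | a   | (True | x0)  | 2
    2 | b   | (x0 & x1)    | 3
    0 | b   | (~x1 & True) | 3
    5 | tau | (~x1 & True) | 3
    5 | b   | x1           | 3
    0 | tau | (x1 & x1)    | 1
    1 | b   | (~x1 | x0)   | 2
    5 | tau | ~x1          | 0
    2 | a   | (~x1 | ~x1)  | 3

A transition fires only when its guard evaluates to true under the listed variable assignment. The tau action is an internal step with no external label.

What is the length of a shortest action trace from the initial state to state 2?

Answer: 4

Working:
Layered search for 2:
  Layer 0: {0}
  Layer 1: {1,4}
  Layer 2: {5}
  Layer 3: {3}
  Layer 4: {2}
depth(2)=4, e.g. a·a·a·a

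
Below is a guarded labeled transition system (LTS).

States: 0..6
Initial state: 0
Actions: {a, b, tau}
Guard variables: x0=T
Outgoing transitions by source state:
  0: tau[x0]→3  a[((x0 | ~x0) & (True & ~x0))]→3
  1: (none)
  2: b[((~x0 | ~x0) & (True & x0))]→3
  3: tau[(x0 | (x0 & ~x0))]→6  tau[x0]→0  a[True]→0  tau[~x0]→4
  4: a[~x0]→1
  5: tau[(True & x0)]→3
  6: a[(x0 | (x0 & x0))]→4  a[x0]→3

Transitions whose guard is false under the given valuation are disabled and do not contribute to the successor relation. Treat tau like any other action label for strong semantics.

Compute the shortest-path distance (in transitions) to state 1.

Answer: UNREACHABLE

Analysis:
Layered search for 1:
  L0 = {0}
  L1 = {3}
  L2 = {6}
  L3 = {4}
1 never appears.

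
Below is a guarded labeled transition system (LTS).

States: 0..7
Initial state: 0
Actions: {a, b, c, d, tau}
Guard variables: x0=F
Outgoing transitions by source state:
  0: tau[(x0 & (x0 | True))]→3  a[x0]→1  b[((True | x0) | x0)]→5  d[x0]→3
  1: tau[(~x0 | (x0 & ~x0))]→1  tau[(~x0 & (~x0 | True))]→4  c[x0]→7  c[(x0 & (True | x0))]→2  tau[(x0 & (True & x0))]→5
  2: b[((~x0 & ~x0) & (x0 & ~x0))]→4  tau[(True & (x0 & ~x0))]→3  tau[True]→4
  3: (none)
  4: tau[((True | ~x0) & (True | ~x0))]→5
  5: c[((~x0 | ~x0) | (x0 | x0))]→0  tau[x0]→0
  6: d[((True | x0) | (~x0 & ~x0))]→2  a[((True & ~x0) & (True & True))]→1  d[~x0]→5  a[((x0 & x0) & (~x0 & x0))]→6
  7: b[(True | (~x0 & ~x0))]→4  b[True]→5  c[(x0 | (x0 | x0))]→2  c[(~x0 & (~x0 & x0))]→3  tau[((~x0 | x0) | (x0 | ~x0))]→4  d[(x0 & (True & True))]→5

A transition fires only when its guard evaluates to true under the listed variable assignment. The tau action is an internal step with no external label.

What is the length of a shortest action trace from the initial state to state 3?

Answer: UNREACHABLE

Trace:
Layered search for 3:
  Layer 0: {0}
  Layer 1: {5}
3 never appears.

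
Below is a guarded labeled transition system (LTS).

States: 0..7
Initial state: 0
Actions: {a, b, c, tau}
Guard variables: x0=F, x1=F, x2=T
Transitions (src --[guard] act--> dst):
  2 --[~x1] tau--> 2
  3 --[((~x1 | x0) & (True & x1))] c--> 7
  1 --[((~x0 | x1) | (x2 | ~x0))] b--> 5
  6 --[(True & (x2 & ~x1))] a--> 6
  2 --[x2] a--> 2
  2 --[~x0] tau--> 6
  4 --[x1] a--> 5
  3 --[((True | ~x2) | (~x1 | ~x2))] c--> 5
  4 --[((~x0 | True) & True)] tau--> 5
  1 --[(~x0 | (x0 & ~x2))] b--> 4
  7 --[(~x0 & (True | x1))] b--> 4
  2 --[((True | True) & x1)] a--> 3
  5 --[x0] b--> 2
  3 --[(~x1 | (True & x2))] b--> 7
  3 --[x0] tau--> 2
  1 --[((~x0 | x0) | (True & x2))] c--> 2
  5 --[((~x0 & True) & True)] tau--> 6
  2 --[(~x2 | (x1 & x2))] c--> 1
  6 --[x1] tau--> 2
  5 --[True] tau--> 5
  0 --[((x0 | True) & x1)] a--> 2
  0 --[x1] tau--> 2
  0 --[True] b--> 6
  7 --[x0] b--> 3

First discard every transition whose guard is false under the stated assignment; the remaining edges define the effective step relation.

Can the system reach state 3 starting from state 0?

Answer: UNREACHABLE

Trace:
Guard filter leaves 14 enabled edge(s).
L0 = {0}
L1 = {6}  total {0,6}
Reachable = {0,6}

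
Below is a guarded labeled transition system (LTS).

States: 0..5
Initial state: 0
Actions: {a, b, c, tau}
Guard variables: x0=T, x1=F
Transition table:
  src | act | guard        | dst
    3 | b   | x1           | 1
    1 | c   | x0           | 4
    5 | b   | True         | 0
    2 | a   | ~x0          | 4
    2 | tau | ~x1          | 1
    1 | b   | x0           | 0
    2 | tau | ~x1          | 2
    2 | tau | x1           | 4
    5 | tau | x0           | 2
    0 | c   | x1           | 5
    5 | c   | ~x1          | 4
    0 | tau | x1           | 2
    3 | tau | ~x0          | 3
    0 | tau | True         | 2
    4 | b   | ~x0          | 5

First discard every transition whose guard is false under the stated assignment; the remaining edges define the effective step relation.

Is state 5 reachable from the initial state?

Answer: UNREACHABLE

Trace:
After dropping false guards: 8 live edges.
depth 0: {0}
depth 1: {2}  total {0,2}
depth 2: {1}  total {0,1,2}
depth 3: {4}  total {0,1,2,4}
R = {0,1,2,4}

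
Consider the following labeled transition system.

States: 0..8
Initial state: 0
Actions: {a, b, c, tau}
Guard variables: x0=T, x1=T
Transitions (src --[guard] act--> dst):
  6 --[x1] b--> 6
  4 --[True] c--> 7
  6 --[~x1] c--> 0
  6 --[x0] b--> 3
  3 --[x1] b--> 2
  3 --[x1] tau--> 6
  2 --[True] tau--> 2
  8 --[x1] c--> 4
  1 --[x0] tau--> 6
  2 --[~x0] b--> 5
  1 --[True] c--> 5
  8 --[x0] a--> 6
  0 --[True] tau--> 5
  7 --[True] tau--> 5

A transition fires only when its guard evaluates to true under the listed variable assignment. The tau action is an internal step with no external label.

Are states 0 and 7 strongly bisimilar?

Compute ~ classes (split until stable):
  π0 = {{0,1,2,3,4,5,6,7,8}}
  π1 = {{0,2,7},{1},{3},{4},{5},{6},{8}}
  π2 = {{0,7},{1},{2},{3},{4},{5},{6},{8}}
stable after 3 split(s): 8 block(s)
class of 0: {0,7}; class of 7: {0,7}

Answer: BISIMILAR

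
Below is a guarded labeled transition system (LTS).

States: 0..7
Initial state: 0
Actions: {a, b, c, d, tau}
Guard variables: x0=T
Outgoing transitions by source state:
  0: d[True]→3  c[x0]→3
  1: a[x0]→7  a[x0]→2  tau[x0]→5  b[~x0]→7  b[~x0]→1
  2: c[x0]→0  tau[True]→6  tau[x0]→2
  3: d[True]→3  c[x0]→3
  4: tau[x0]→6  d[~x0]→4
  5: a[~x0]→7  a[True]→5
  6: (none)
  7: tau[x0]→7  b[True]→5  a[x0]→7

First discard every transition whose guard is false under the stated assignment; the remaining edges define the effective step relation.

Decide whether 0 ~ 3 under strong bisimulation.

Bisimulation quotient by refinement:
  round 0: {{0,1,2,3,4,5,6,7}}
  round 1: {{0,3},{1},{2},{4},{5},{6},{7}}
Fixed point at round 2; 7 class(es).
0∈{0,3}, 3∈{0,3}

Answer: BISIMILAR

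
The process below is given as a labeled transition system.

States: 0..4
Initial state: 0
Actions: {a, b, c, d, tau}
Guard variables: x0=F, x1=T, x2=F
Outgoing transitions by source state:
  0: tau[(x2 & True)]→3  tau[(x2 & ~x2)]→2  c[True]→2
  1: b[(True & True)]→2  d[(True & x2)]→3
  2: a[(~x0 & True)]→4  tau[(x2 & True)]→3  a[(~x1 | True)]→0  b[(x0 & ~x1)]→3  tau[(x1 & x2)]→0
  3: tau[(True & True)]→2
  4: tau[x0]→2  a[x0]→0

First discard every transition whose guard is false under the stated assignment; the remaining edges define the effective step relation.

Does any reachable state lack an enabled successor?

Answer: DEADLOCK at state 4

Trace:
R = {0,2,4}
  0: c→2  [deg 1]
  2: a→0  a→4  [deg 2]
  4: ∅  [STUCK]
trace reaching 4: c·a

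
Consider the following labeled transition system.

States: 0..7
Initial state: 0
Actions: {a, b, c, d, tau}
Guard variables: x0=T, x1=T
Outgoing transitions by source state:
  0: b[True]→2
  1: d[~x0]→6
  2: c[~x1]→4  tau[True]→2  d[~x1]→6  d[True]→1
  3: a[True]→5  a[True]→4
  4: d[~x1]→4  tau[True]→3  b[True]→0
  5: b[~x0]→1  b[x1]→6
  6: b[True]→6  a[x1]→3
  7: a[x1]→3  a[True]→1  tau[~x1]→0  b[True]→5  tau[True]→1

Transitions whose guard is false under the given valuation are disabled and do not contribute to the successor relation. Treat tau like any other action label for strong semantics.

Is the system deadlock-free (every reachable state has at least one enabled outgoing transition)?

R = {0,1,2}
  0: b→2  [1 out]
  1: ∅  [no exit]
  2: d→1  tau→2  [2 out]
Path to 1: b·d

Answer: DEADLOCK at state 1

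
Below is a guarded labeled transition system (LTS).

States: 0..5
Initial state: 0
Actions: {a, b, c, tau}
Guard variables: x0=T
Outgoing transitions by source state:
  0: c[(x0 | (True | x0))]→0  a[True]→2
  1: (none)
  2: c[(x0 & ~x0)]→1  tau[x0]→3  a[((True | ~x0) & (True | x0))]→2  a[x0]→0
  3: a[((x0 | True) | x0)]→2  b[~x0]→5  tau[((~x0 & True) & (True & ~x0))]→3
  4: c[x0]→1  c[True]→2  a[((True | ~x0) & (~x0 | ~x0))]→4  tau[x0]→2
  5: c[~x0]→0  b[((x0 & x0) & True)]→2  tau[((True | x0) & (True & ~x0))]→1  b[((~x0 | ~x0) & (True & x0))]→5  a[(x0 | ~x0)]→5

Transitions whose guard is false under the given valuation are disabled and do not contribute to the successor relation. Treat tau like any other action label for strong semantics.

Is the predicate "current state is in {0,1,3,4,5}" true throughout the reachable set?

Inv-set: {0,1,3,4,5}
R = {0,2,3}
  0: ✓
  2: VIOLATES
  3: ✓
reach 2 via a — violates

Answer: INVARIANT VIOLATED at state 2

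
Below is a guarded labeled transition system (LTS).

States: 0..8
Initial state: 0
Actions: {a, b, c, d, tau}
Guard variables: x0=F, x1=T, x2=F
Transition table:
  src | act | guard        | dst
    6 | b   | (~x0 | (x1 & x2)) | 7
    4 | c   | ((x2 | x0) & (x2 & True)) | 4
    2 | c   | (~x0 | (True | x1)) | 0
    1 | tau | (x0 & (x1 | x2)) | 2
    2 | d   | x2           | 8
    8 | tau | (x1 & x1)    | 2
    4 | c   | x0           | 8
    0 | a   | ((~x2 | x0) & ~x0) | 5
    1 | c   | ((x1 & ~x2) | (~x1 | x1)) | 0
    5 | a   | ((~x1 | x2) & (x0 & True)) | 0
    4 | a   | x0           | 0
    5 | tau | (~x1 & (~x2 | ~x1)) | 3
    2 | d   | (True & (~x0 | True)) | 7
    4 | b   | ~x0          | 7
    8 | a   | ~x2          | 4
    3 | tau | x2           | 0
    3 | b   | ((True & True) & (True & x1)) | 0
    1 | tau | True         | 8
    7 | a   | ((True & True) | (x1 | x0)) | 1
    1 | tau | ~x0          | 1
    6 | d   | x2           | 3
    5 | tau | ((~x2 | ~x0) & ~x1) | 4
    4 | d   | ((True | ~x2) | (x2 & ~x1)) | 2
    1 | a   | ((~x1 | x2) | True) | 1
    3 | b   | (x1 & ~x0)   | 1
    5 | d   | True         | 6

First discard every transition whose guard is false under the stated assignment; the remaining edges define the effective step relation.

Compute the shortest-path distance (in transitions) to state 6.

Answer: 2

Analysis:
Layered search for 6:
  Layer 0: {0}
  Layer 1: {5}
  Layer 2: {6}
depth(6)=2, e.g. a·d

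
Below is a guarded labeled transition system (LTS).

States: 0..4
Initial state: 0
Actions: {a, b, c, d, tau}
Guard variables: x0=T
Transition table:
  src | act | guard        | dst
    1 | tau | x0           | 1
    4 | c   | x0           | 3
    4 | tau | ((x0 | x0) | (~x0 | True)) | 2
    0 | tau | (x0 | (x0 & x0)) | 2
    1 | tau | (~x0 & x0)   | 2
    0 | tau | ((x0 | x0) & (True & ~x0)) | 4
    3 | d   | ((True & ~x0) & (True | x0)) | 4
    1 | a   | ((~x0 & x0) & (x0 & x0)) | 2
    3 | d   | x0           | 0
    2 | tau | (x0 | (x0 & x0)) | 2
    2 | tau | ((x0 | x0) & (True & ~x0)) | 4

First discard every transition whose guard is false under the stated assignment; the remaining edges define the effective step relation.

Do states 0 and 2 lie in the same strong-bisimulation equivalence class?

Bisimulation quotient by refinement:
  P[0] = {{0,1,2,3,4}}
  P[1] = {{0,1,2},{3},{4}}
3 equivalence class(es) (converged in 2)
class of 0: {0,1,2}; class of 2: {0,1,2}

Answer: BISIMILAR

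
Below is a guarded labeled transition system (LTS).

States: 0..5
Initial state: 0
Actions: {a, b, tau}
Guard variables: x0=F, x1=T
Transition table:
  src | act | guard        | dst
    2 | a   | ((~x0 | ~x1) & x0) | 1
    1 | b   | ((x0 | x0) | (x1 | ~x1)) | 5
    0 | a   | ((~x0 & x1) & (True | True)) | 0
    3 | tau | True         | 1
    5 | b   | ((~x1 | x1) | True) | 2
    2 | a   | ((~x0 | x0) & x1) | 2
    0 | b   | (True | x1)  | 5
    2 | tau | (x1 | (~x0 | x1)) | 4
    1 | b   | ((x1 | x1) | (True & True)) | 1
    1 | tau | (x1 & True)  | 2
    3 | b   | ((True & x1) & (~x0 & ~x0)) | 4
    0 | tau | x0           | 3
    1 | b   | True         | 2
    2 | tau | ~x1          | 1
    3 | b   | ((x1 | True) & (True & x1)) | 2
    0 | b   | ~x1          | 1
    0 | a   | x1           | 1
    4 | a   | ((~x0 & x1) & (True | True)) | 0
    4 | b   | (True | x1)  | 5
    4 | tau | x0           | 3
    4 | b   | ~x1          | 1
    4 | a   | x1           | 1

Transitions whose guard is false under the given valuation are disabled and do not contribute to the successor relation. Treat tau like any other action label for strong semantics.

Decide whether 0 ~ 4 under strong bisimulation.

Refine partition for ~:
  round 0: {{0,1,2,3,4,5}}
  round 1: {{0,4},{1,3},{2},{5}}
  round 2: {{0,4},{1},{2},{3},{5}}
5 equivalence class(es) (converged in 3)
0∈{0,4}, 4∈{0,4}

Answer: BISIMILAR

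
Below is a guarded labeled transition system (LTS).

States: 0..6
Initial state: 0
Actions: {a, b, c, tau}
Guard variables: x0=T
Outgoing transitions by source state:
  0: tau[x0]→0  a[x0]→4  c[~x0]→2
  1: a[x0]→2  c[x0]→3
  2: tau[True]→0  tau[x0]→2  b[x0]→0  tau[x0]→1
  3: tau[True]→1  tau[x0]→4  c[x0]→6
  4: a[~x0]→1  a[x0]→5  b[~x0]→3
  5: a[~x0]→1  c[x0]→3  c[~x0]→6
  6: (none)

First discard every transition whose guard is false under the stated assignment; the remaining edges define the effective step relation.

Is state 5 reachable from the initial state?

Answer: REACHABLE

Trace:
After dropping false guards: 13 live edges.
L0 = {0}
L1 = {4}  now seen {0,4}
L2 = {5}  now seen {0,4,5}
L3 = {3}  now seen {0,3,4,5}
L4 = {1,6}  now seen {0,1,3,4,5,6}
L5 = {2}  now seen {0,1,2,3,4,5,6}
R = {0,1,2,3,4,5,6}
Path to 5: a·a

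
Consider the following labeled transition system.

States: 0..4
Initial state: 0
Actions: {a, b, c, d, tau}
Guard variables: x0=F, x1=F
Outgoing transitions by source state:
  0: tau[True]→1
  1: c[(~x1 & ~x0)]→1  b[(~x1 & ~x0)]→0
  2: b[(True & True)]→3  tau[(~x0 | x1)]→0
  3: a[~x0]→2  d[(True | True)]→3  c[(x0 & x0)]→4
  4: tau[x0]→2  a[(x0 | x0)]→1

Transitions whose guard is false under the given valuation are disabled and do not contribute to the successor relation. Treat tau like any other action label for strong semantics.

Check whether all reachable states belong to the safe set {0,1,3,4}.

Safe = {0,1,3,4}
Reach set: {0,1}
  0: ✓
  1: ✓

Answer: INVARIANT HOLDS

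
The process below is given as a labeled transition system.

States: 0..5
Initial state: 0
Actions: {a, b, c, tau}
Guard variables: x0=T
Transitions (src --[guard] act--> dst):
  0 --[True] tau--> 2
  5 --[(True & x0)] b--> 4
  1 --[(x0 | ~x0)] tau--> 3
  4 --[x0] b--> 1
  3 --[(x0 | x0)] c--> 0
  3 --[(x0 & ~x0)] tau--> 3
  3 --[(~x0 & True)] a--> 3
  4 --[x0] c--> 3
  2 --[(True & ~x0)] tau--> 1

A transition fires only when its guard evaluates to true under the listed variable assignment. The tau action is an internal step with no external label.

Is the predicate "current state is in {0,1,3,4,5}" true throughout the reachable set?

Answer: INVARIANT VIOLATED at state 2

Analysis:
Safe = {0,1,3,4,5}
Reach set: {0,2}
  0: ok
  2: ✗ unsafe
witness against invariant: tau → 2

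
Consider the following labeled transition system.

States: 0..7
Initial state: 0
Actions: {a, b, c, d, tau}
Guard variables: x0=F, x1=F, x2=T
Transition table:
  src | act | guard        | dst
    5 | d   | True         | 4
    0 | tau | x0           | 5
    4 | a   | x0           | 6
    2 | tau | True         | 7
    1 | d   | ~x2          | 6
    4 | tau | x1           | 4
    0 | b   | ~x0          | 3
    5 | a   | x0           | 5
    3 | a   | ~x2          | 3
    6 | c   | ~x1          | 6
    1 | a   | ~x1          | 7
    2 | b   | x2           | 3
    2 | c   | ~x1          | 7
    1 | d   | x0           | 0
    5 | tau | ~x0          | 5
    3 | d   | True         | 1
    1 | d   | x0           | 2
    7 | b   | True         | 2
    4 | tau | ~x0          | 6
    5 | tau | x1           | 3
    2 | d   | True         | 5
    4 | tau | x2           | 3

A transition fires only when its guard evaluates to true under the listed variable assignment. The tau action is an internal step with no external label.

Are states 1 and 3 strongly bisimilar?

Bisimulation quotient by refinement:
  round 0: {{0,1,2,3,4,5,6,7}}
  round 1: {{0,7},{1},{2},{3},{4},{5},{6}}
  round 2: {{0},{1},{2},{3},{4},{5},{6},{7}}
8 equivalence class(es) (converged in 3)
1∈{1}, 3∈{3}

Answer: NOT BISIMILAR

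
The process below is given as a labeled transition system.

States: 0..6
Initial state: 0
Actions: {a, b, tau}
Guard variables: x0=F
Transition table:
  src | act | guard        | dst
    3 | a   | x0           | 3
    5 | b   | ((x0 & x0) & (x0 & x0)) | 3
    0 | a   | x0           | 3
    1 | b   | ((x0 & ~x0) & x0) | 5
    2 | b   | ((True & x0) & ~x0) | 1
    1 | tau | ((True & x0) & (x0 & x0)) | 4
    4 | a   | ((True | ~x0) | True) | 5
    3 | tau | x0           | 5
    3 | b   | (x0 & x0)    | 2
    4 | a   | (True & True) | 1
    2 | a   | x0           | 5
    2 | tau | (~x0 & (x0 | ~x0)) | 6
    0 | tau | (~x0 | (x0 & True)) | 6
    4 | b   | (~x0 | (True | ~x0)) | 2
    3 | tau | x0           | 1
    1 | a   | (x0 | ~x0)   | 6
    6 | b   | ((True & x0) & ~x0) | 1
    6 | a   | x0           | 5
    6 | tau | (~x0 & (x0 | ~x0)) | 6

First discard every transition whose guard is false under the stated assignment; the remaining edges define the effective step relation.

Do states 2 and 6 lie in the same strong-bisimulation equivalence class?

Answer: BISIMILAR

Trace:
Compute ~ classes (split until stable):
  P[0] = {{0,1,2,3,4,5,6}}
  P[1] = {{0,2,6},{1},{3,5},{4}}
Fixed point at round 2; 4 class(es).
[2]={0,2,6}  [6]={0,2,6}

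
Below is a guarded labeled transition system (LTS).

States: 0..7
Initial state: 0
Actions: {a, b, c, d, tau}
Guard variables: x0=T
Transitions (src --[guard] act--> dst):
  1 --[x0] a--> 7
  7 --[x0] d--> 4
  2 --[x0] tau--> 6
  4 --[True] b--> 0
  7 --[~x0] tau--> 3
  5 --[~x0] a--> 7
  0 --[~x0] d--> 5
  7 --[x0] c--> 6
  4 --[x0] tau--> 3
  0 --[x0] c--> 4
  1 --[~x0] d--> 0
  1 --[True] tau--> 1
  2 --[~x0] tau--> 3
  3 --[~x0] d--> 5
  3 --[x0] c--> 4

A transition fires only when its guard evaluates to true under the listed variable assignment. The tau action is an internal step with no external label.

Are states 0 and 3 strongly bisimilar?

Answer: BISIMILAR

Working:
Refine partition for ~:
  P[0] = {{0,1,2,3,4,5,6,7}}
  P[1] = {{0,3},{1},{2},{4},{5,6},{7}}
6 equivalence class(es) (converged in 2)
class of 0: {0,3}; class of 3: {0,3}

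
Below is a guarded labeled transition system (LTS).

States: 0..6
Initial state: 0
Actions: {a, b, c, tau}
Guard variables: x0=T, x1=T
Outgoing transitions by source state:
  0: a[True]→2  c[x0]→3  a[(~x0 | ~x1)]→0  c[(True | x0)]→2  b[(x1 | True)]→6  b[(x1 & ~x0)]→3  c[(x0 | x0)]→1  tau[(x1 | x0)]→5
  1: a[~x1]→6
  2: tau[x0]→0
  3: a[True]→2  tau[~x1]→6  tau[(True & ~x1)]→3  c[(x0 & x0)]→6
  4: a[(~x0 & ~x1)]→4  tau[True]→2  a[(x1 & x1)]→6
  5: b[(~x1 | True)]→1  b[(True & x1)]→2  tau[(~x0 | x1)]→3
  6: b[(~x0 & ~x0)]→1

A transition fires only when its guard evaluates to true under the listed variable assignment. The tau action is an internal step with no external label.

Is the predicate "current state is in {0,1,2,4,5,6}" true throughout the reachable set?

Answer: INVARIANT VIOLATED at state 3

Trace:
Safe = {0,1,2,4,5,6}
Reach set: {0,1,2,3,5,6}
  0: ok
  1: ok
  2: ok
  3: outside
  5: ok
  6: ok
witness against invariant: c → 3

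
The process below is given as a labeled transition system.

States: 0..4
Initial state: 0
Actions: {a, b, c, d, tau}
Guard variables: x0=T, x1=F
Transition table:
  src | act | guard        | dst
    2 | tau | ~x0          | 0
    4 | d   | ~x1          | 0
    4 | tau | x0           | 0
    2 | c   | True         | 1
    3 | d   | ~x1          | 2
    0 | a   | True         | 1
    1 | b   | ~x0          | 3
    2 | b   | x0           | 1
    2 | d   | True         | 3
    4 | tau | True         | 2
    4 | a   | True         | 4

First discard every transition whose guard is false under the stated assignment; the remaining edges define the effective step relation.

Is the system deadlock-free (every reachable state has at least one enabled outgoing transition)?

Answer: DEADLOCK at state 1

Trace:
R = {0,1}
  0: a→1  [deg 1]
  1: ∅  [STUCK]
Path to 1: a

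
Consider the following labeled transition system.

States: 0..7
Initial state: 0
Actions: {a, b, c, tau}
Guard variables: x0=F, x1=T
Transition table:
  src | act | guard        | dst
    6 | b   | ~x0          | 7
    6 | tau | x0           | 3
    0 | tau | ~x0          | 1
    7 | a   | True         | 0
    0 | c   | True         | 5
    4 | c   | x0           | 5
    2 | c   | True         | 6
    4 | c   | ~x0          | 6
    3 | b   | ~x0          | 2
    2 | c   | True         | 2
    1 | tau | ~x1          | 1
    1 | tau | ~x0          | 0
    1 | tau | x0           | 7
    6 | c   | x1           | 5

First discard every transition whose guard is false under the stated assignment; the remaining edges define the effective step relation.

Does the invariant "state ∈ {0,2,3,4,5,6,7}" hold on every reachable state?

Allowed set {0,2,3,4,5,6,7}
Reach set: {0,1,5}
  0: ✓
  1: outside
  5: ✓
reach 1 via tau — violates

Answer: INVARIANT VIOLATED at state 1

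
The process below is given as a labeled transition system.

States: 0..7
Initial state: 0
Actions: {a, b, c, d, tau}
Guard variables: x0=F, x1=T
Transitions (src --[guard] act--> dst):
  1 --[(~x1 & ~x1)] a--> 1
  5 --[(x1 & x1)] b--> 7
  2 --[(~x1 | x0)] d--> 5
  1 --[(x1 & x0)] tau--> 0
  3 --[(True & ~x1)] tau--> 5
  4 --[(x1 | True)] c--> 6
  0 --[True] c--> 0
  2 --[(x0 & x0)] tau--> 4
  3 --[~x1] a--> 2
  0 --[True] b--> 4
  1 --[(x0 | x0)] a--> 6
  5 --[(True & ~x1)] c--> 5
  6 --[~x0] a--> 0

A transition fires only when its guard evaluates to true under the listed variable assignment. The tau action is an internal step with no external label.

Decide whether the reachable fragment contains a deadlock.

Reach set: {0,4,6}
  0: b→4  c→0  [2 out]
  4: c→6  [1 out]
  6: a→0  [1 out]

Answer: DEADLOCK-FREE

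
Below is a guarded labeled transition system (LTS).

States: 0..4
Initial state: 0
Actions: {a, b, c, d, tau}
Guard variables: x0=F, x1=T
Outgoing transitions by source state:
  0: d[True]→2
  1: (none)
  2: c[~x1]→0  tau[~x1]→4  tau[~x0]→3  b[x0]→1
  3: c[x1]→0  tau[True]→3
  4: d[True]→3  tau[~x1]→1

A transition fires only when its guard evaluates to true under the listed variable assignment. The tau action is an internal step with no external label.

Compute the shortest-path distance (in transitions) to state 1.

Answer: UNREACHABLE

Trace:
Breadth-first toward 1:
  L0 = {0}
  L1 = {2}
  L2 = {3}
1 never appears.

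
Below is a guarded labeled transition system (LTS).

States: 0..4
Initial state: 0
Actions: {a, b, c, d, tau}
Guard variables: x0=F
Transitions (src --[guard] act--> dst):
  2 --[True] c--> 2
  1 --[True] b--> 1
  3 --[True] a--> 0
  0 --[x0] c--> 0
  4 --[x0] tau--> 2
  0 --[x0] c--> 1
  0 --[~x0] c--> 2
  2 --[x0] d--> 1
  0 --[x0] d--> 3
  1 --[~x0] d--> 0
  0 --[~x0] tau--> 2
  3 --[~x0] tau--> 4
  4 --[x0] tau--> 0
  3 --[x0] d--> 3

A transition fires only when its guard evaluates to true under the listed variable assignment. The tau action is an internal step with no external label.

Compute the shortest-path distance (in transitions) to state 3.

Answer: UNREACHABLE

Trace:
BFS to 3:
  L0 = {0}
  L1 = {2}
3 never appears.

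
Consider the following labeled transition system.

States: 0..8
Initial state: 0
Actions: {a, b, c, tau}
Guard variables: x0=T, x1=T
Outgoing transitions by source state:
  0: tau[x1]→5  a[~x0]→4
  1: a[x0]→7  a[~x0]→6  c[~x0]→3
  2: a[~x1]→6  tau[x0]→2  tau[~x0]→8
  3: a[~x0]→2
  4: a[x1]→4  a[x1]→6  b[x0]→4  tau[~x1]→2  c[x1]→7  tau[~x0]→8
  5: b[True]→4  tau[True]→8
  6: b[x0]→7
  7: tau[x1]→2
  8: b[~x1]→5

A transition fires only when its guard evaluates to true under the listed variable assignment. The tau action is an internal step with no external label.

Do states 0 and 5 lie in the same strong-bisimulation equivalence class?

Compute ~ classes (split until stable):
  P[0] = {{0,1,2,3,4,5,6,7,8}}
  P[1] = {{0,2,7},{1},{3,8},{4},{5},{6}}
  P[2] = {{0},{1},{2,7},{3,8},{4},{5},{6}}
stable after 3 split(s): 7 block(s)
[0]={0}  [5]={5}

Answer: NOT BISIMILAR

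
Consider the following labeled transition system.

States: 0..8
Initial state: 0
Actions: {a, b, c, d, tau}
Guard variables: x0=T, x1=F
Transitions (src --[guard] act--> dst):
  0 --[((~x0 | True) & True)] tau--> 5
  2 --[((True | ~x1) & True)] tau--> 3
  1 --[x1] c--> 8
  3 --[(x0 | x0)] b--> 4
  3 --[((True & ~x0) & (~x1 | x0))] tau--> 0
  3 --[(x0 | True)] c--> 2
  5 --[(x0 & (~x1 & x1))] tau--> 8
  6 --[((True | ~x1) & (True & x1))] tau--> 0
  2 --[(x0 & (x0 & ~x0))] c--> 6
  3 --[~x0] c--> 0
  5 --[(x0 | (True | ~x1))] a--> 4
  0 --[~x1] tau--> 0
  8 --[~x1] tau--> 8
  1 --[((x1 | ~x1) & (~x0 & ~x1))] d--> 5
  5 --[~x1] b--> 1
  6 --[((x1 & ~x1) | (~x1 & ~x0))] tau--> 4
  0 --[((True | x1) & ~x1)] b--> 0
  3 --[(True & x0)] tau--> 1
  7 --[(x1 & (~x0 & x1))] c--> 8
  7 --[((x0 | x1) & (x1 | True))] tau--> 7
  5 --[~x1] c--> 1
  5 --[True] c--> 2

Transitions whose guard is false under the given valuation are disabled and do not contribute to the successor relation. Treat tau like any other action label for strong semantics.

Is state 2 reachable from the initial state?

Answer: REACHABLE

Trace:
Guard filter leaves 13 enabled edge(s).
Layer 0: {0}
Layer 1: {5}  now seen {0,5}
Layer 2: {1,2,4}  now seen {0,1,2,4,5}
Layer 3: {3}  now seen {0,1,2,3,4,5}
Reachable = {0,1,2,3,4,5}
witness 2: tau·c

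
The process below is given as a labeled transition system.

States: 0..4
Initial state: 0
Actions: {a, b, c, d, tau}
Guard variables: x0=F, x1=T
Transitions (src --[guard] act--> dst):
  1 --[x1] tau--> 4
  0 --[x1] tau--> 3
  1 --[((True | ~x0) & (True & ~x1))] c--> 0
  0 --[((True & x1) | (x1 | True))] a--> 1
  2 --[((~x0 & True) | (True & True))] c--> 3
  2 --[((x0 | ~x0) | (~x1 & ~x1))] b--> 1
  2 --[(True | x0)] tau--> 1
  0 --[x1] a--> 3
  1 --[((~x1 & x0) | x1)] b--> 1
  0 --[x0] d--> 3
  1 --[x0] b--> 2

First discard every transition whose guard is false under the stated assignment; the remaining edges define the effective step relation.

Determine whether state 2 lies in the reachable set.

After dropping false guards: 8 live edges.
depth 0: {0}
depth 1: {1,3}  now seen {0,1,3}
depth 2: {4}  now seen {0,1,3,4}
R = {0,1,3,4}

Answer: UNREACHABLE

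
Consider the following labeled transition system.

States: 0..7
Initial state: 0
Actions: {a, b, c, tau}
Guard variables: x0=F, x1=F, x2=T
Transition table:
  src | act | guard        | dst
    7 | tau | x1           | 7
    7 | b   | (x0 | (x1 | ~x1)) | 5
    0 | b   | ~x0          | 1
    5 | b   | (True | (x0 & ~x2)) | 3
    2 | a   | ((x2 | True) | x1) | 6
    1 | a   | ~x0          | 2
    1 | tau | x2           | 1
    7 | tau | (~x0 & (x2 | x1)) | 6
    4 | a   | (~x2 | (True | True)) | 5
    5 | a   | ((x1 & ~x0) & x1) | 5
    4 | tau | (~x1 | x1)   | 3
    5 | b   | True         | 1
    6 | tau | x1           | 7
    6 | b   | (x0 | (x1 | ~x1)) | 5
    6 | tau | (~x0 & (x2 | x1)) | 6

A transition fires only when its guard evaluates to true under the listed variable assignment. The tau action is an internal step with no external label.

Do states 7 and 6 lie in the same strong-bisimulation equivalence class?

Answer: BISIMILAR

Trace:
Compute ~ classes (split until stable):
  round 0: {{0,1,2,3,4,5,6,7}}
  round 1: {{0,5},{1,4},{2},{3},{6,7}}
  round 2: {{0},{1},{2},{3},{4},{5},{6,7}}
stable after 3 split(s): 7 block(s)
[7]={6,7}  [6]={6,7}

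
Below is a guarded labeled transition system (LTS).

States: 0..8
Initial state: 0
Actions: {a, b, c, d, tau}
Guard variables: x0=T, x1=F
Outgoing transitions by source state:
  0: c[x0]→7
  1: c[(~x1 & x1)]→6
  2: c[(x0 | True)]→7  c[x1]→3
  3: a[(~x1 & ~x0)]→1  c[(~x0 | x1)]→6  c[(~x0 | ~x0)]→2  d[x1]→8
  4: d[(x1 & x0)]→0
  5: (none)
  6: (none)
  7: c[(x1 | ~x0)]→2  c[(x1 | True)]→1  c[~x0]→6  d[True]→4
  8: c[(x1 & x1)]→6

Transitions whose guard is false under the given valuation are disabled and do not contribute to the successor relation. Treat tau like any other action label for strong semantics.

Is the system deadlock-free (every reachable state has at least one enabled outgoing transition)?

Answer: DEADLOCK at state 1

Analysis:
R = {0,1,4,7}
  0: c→7  [1 exit(s)]
  1: ∅  [STUCK]
  4: ∅  [STUCK]
  7: c→1  d→4  [2 exit(s)]
trace reaching 1: c·c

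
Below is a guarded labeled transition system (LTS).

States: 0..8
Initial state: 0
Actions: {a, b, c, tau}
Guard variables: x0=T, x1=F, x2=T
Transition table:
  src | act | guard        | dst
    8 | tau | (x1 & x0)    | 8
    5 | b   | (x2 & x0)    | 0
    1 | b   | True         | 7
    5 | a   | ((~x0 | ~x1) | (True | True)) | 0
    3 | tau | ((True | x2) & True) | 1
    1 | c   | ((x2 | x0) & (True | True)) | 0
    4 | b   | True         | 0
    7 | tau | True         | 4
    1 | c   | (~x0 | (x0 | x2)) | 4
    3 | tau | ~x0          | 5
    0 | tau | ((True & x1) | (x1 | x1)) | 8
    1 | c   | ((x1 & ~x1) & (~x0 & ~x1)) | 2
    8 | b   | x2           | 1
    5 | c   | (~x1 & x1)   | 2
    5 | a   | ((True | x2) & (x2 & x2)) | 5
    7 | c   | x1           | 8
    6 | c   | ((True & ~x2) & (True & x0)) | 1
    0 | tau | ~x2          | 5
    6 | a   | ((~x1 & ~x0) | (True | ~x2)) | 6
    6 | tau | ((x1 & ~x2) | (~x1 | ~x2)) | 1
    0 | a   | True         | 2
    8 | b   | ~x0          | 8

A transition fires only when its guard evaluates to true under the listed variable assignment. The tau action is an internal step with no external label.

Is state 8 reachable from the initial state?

13 transition(s) survive guard evaluation.
depth 0: {0}
depth 1: {2}  total {0,2}
Reach set: {0,2}

Answer: UNREACHABLE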